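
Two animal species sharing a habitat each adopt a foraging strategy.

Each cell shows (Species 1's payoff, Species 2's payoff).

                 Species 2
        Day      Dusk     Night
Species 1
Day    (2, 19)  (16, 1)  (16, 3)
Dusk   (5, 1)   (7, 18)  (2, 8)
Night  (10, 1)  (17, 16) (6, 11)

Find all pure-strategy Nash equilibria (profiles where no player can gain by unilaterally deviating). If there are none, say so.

Pure NE: (Night, Dusk)

For each player, find the best response to each opponent profile; mutual best responses are the pure NE.
Species 1 against Day: payoffs 2, 5, 10 → best response Night.
Species 1 against Dusk: payoffs 16, 7, 17 → best response Night.
Species 1 against Night: payoffs 16, 2, 6 → best response Day.
Species 2 against Day: payoffs 19, 1, 3 → best response Day.
Species 2 against Dusk: payoffs 1, 18, 8 → best response Dusk.
Species 2 against Night: payoffs 1, 16, 11 → best response Dusk.
Mutual best responses: (Night, Dusk).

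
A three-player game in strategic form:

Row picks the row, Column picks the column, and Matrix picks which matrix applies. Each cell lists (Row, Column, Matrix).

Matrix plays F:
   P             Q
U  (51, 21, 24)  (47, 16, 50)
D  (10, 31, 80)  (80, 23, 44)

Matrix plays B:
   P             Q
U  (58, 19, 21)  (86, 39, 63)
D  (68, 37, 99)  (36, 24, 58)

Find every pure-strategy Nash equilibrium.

(U, P, F): Row gets 51, best alternative 10; Column gets 21, best alternative 16; Matrix gets 24, best alternative 21. No profitable deviation — NE.
(U, P, B): Row can switch to D (58 → 68). Not NE.
(U, Q, F): Row can switch to D (47 → 80). Not NE.
(U, Q, B): Row gets 86, best alternative 36; Column gets 39, best alternative 19; Matrix gets 63, best alternative 50. No profitable deviation — NE.
(D, P, F): Row can switch to U (10 → 51). Not NE.
(D, P, B): Row gets 68, best alternative 58; Column gets 37, best alternative 24; Matrix gets 99, best alternative 80. No profitable deviation — NE.
(D, Q, F): Column can switch to P (23 → 31). Not NE.
(D, Q, B): Row can switch to U (36 → 86). Not NE.

(U, P, F); (U, Q, B); (D, P, B)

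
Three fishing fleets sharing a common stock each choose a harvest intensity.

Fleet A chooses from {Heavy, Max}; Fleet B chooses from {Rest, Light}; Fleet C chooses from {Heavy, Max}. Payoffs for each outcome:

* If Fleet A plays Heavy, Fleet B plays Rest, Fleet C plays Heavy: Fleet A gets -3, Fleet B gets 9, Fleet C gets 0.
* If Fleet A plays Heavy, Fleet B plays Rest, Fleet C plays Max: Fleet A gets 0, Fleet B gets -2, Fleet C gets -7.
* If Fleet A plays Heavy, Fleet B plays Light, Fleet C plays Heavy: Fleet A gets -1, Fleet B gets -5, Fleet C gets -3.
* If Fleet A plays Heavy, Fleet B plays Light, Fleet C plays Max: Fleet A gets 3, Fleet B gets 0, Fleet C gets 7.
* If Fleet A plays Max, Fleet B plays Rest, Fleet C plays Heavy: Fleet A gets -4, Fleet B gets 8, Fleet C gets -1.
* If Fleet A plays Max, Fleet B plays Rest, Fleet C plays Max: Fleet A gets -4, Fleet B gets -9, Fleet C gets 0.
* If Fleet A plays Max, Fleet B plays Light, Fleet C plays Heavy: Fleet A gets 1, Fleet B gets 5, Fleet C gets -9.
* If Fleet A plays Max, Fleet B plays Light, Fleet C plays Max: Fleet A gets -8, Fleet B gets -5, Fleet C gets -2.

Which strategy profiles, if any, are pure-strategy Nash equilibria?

(Heavy, Rest, Heavy) and (Heavy, Light, Max)

Fleet A against (Rest, Heavy): payoffs -3, -4 → best response Heavy.
Fleet A against (Rest, Max): payoffs 0, -4 → best response Heavy.
Fleet A against (Light, Heavy): payoffs -1, 1 → best response Max.
Fleet A against (Light, Max): payoffs 3, -8 → best response Heavy.
Fleet B against (Heavy, Heavy): payoffs 9, -5 → best response Rest.
Fleet B against (Heavy, Max): payoffs -2, 0 → best response Light.
Fleet B against (Max, Heavy): payoffs 8, 5 → best response Rest.
Fleet B against (Max, Max): payoffs -9, -5 → best response Light.
Fleet C against (Heavy, Rest): payoffs 0, -7 → best response Heavy.
Fleet C against (Heavy, Light): payoffs -3, 7 → best response Max.
Fleet C against (Max, Rest): payoffs -1, 0 → best response Max.
Fleet C against (Max, Light): payoffs -9, -2 → best response Max.
Mutual best responses: (Heavy, Rest, Heavy); (Heavy, Light, Max).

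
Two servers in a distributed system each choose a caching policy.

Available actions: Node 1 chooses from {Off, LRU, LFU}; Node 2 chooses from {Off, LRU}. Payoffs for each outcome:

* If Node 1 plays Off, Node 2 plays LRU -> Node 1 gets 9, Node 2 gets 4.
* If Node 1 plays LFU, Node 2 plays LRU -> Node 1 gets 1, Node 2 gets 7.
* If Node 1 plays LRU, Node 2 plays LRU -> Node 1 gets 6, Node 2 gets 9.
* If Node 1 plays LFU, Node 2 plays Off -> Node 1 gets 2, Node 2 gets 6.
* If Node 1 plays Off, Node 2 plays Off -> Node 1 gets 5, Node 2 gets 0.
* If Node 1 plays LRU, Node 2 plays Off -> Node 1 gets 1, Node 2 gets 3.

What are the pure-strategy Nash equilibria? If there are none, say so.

(Off, LRU)

Mark each player's best response to every combination of opponents' strategies; a profile where every player is best-responding is a pure Nash equilibrium.
Node 1 against Off: payoffs 5, 1, 2 → best response Off.
Node 1 against LRU: payoffs 9, 6, 1 → best response Off.
Node 2 against Off: payoffs 0, 4 → best response LRU.
Node 2 against LRU: payoffs 3, 9 → best response LRU.
Node 2 against LFU: payoffs 6, 7 → best response LRU.
Mutual best responses: (Off, LRU).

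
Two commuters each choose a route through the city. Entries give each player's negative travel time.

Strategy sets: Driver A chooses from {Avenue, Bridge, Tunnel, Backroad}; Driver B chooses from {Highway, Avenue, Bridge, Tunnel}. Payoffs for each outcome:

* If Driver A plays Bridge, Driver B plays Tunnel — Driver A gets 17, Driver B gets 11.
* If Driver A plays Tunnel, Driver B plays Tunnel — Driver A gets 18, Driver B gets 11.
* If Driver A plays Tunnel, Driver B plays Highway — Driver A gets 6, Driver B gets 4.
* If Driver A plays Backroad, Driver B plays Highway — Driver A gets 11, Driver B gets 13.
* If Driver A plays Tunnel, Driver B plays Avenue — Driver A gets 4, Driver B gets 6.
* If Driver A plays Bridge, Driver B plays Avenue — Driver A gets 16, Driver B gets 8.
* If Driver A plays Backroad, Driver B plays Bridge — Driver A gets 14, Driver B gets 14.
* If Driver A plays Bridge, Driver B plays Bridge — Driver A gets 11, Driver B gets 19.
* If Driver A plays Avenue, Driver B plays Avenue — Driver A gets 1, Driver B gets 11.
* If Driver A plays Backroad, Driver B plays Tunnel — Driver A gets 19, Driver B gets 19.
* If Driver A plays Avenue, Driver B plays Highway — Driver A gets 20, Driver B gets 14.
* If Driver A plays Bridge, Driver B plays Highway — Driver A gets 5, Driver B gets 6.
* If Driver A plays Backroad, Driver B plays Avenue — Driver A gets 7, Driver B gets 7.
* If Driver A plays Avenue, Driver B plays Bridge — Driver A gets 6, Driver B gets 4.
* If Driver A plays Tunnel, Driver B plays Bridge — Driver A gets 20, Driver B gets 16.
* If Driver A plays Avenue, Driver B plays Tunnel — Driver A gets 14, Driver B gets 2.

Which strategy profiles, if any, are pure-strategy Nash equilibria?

(Avenue, Highway) and (Tunnel, Bridge) and (Backroad, Tunnel)

Mark each player's best response to every combination of opponents' strategies; a profile where every player is best-responding is a pure Nash equilibrium.
Driver A against Highway: payoffs 20, 5, 6, 11 → best response Avenue.
Driver A against Avenue: payoffs 1, 16, 4, 7 → best response Bridge.
Driver A against Bridge: payoffs 6, 11, 20, 14 → best response Tunnel.
Driver A against Tunnel: payoffs 14, 17, 18, 19 → best response Backroad.
Driver B against Avenue: payoffs 14, 11, 4, 2 → best response Highway.
Driver B against Bridge: payoffs 6, 8, 19, 11 → best response Bridge.
Driver B against Tunnel: payoffs 4, 6, 16, 11 → best response Bridge.
Driver B against Backroad: payoffs 13, 7, 14, 19 → best response Tunnel.
Mutual best responses: (Avenue, Highway); (Tunnel, Bridge); (Backroad, Tunnel).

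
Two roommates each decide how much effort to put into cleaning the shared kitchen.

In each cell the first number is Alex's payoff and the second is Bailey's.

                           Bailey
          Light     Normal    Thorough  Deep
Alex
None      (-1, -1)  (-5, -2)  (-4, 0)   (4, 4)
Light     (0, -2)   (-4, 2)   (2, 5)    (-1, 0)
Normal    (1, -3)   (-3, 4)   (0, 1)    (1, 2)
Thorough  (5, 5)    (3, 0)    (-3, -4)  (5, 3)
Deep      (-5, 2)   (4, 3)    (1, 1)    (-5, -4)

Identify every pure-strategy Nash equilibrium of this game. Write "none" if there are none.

The pure Nash equilibria are (Light, Thorough), (Thorough, Light), (Deep, Normal).

Alex against Light: payoffs -1, 0, 1, 5, -5 → best response Thorough.
Alex against Normal: payoffs -5, -4, -3, 3, 4 → best response Deep.
Alex against Thorough: payoffs -4, 2, 0, -3, 1 → best response Light.
Alex against Deep: payoffs 4, -1, 1, 5, -5 → best response Thorough.
Bailey against None: payoffs -1, -2, 0, 4 → best response Deep.
Bailey against Light: payoffs -2, 2, 5, 0 → best response Thorough.
Bailey against Normal: payoffs -3, 4, 1, 2 → best response Normal.
Bailey against Thorough: payoffs 5, 0, -4, 3 → best response Light.
Bailey against Deep: payoffs 2, 3, 1, -4 → best response Normal.
Mutual best responses: (Light, Thorough); (Thorough, Light); (Deep, Normal).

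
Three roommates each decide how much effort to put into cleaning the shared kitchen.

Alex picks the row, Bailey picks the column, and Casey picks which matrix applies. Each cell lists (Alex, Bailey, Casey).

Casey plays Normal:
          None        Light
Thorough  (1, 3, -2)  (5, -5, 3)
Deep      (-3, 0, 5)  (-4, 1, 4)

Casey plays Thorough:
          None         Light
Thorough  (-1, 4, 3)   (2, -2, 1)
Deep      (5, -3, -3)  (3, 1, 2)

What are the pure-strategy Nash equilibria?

none

For each strategy profile, look for a profitable unilateral deviation.
(Thorough, None, Normal): Casey can switch to Thorough (-2 → 3). Not NE.
(Thorough, None, Thorough): Alex can switch to Deep (-1 → 5). Not NE.
(Thorough, Light, Normal): Bailey can switch to None (-5 → 3). Not NE.
(Thorough, Light, Thorough): Alex can switch to Deep (2 → 3). Not NE.
(Deep, None, Normal): Alex can switch to Thorough (-3 → 1). Not NE.
(Deep, None, Thorough): Bailey can switch to Light (-3 → 1). Not NE.
(Deep, Light, Normal): Alex can switch to Thorough (-4 → 5). Not NE.
(Deep, Light, Thorough): Casey can switch to Normal (2 → 4). Not NE.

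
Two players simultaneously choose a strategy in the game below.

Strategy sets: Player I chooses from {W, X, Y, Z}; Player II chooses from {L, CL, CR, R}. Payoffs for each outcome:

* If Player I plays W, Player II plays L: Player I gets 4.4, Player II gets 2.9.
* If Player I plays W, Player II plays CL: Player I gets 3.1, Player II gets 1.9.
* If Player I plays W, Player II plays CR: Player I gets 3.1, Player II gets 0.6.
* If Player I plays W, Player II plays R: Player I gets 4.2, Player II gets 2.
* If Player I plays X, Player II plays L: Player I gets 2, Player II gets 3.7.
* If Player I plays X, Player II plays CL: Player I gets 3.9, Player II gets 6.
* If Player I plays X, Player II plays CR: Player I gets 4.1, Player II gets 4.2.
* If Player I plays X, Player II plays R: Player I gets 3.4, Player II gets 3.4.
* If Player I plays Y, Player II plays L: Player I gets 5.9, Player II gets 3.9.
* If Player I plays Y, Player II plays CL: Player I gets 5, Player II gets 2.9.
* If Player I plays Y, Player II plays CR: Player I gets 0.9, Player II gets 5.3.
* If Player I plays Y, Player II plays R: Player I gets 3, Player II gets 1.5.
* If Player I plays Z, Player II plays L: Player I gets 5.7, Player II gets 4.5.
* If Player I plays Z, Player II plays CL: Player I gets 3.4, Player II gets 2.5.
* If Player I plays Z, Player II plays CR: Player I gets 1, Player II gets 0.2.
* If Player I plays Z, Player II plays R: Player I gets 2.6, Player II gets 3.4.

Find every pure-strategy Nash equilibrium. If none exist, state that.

none

Check each profile: it is a Nash equilibrium iff no player can strictly gain by switching unilaterally.
(W, L): Player I can switch to Y (4.4 → 5.9). Not NE.
(W, CL): Player I can switch to X (3.1 → 3.9). Not NE.
(W, CR): Player I can switch to X (3.1 → 4.1). Not NE.
(W, R): Player II can switch to L (2 → 2.9). Not NE.
(X, L): Player I can switch to W (2 → 4.4). Not NE.
(X, CL): Player I can switch to Y (3.9 → 5). Not NE.
(X, CR): Player II can switch to CL (4.2 → 6). Not NE.
(X, R): Player I can switch to W (3.4 → 4.2). Not NE.
(Y, L): Player II can switch to CR (3.9 → 5.3). Not NE.
(Y, CL): Player II can switch to L (2.9 → 3.9). Not NE.
(The remaining 6 profiles each have a profitable deviation by the same check.)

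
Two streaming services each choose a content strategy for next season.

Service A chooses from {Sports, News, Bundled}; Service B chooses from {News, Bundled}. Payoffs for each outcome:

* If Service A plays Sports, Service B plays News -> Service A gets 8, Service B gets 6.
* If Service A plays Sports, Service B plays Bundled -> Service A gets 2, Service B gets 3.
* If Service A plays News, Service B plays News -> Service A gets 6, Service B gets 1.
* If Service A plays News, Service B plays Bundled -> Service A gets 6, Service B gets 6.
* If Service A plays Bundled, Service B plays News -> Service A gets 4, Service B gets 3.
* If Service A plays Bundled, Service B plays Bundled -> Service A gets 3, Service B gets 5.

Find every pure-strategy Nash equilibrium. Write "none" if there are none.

(Sports, News): Service A gets 8, best alternative 6; Service B gets 6, best alternative 3. No profitable deviation — NE.
(Sports, Bundled): Service A can switch to News (2 → 6). Not NE.
(News, News): Service A can switch to Sports (6 → 8). Not NE.
(News, Bundled): Service A gets 6, best alternative 3; Service B gets 6, best alternative 1. No profitable deviation — NE.
(Bundled, News): Service A can switch to Sports (4 → 8). Not NE.
(Bundled, Bundled): Service A can switch to News (3 → 6). Not NE.

Pure-strategy Nash equilibria: (Sports, News), (News, Bundled)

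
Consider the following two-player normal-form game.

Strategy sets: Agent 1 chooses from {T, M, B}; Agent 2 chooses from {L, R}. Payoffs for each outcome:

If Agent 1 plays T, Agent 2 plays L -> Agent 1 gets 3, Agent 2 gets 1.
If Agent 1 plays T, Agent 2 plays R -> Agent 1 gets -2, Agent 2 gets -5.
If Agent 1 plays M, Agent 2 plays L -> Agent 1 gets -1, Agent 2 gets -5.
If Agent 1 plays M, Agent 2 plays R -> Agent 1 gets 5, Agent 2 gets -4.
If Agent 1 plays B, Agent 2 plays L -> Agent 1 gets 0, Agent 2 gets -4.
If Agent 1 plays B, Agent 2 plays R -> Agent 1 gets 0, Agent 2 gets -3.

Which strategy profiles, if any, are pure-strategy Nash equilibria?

(T, L): Agent 1 gets 3, best alternative 0; Agent 2 gets 1, best alternative -5. No profitable deviation — NE.
(T, R): Agent 1 can switch to M (-2 → 5). Not NE.
(M, L): Agent 1 can switch to T (-1 → 3). Not NE.
(M, R): Agent 1 gets 5, best alternative 0; Agent 2 gets -4, best alternative -5. No profitable deviation — NE.
(B, L): Agent 1 can switch to T (0 → 3). Not NE.
(B, R): Agent 1 can switch to M (0 → 5). Not NE.

Pure-strategy Nash equilibria: (T, L); (M, R)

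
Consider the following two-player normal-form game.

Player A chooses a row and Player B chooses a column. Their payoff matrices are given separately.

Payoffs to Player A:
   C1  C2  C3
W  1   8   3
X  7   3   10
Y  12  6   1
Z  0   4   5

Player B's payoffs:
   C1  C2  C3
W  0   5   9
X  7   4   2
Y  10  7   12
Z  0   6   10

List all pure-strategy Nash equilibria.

Player A against C1: payoffs 1, 7, 12, 0 → best response Y.
Player A against C2: payoffs 8, 3, 6, 4 → best response W.
Player A against C3: payoffs 3, 10, 1, 5 → best response X.
Player B against W: payoffs 0, 5, 9 → best response C3.
Player B against X: payoffs 7, 4, 2 → best response C1.
Player B against Y: payoffs 10, 7, 12 → best response C3.
Player B against Z: payoffs 0, 6, 10 → best response C3.
No profile is a mutual best response for all players.

This game has no pure Nash equilibrium.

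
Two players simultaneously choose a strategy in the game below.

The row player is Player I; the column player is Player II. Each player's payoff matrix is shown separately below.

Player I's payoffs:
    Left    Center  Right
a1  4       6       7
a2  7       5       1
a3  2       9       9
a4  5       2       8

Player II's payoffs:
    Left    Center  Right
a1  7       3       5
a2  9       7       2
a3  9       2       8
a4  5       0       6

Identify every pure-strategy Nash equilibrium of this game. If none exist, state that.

(a1, Left): Player I can switch to a2 (4 → 7). Not NE.
(a1, Center): Player I can switch to a3 (6 → 9). Not NE.
(a1, Right): Player I can switch to a3 (7 → 9). Not NE.
(a2, Left): Player I gets 7, best alternative 5; Player II gets 9, best alternative 7. No profitable deviation — NE.
(a2, Center): Player I can switch to a1 (5 → 6). Not NE.
(a2, Right): Player I can switch to a1 (1 → 7). Not NE.
(a3, Left): Player I can switch to a1 (2 → 4). Not NE.
(a3, Center): Player II can switch to Left (2 → 9). Not NE.
(a3, Right): Player II can switch to Left (8 → 9). Not NE.
(a4, Left): Player I can switch to a2 (5 → 7). Not NE.
(a4, Center): Player I can switch to a1 (2 → 6). Not NE.
(The remaining 1 profile has a profitable deviation by the same check.)

The unique pure-strategy Nash equilibrium is (a2, Left).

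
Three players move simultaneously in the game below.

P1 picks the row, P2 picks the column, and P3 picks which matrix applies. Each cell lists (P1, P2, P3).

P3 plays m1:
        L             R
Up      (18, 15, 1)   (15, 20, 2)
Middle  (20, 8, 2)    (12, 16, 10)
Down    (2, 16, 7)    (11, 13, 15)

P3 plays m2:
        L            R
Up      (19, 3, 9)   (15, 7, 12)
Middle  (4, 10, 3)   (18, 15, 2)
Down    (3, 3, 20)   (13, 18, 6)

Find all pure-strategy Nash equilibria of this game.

There is no pure-strategy Nash equilibrium.

Check each profile: it is a Nash equilibrium iff no player can strictly gain by switching unilaterally.
(Up, L, m1): P1 can switch to Middle (18 → 20). Not NE.
(Up, L, m2): P2 can switch to R (3 → 7). Not NE.
(Up, R, m1): P3 can switch to m2 (2 → 12). Not NE.
(Up, R, m2): P1 can switch to Middle (15 → 18). Not NE.
(Middle, L, m1): P2 can switch to R (8 → 16). Not NE.
(Middle, L, m2): P1 can switch to Up (4 → 19). Not NE.
(Middle, R, m1): P1 can switch to Up (12 → 15). Not NE.
(Middle, R, m2): P3 can switch to m1 (2 → 10). Not NE.
(Down, L, m1): P1 can switch to Up (2 → 18). Not NE.
(Down, L, m2): P1 can switch to Up (3 → 19). Not NE.
(The remaining 2 profiles each have a profitable deviation by the same check.)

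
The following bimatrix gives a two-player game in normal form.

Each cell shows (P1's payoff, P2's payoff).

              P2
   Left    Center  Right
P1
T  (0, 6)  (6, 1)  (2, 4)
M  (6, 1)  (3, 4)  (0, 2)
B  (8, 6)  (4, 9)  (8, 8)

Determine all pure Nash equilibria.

For each player, find the best response to each opponent profile; mutual best responses are the pure NE.
P1 against Left: payoffs 0, 6, 8 → best response B.
P1 against Center: payoffs 6, 3, 4 → best response T.
P1 against Right: payoffs 2, 0, 8 → best response B.
P2 against T: payoffs 6, 1, 4 → best response Left.
P2 against M: payoffs 1, 4, 2 → best response Center.
P2 against B: payoffs 6, 9, 8 → best response Center.
No profile is a mutual best response for all players.

No pure-strategy Nash equilibrium.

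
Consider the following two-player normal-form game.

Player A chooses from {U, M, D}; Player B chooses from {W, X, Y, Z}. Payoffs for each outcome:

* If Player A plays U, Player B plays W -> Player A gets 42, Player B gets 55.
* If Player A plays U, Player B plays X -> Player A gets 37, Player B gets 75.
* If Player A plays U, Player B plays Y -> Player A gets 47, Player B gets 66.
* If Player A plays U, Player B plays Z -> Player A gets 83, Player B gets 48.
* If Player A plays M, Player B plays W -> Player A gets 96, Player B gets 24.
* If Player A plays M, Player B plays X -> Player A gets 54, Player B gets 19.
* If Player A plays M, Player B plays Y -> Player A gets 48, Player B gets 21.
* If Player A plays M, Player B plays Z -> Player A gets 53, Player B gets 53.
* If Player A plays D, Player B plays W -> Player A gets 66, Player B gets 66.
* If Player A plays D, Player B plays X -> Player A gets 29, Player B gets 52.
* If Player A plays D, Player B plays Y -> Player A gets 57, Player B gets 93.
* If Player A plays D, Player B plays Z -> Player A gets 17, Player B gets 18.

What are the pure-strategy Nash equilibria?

The unique pure-strategy Nash equilibrium is (D, Y).

(U, W): Player A can switch to M (42 → 96). Not NE.
(U, X): Player A can switch to M (37 → 54). Not NE.
(U, Y): Player A can switch to M (47 → 48). Not NE.
(U, Z): Player B can switch to W (48 → 55). Not NE.
(M, W): Player B can switch to Z (24 → 53). Not NE.
(M, X): Player B can switch to W (19 → 24). Not NE.
(D, Y): Player A gets 57, best alternative 48; Player B gets 93, best alternative 66. No profitable deviation — NE.
(The remaining 5 profiles each have a profitable deviation by the same check.)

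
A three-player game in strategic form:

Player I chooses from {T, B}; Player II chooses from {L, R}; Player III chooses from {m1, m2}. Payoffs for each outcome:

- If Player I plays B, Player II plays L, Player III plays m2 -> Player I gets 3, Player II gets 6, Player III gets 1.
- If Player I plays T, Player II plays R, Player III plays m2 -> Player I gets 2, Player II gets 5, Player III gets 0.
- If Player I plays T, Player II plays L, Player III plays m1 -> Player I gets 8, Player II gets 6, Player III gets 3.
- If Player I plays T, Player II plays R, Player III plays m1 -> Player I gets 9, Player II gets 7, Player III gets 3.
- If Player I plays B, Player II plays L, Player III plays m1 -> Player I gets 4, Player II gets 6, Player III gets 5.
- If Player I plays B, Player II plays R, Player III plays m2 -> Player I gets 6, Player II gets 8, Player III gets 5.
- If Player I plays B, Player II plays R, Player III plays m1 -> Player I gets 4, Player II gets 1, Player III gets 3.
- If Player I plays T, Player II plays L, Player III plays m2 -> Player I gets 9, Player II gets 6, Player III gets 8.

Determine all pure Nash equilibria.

Player I against (L, m1): payoffs 8, 4 → best response T.
Player I against (L, m2): payoffs 9, 3 → best response T.
Player I against (R, m1): payoffs 9, 4 → best response T.
Player I against (R, m2): payoffs 2, 6 → best response B.
Player II against (T, m1): payoffs 6, 7 → best response R.
Player II against (T, m2): payoffs 6, 5 → best response L.
Player II against (B, m1): payoffs 6, 1 → best response L.
Player II against (B, m2): payoffs 6, 8 → best response R.
Player III against (T, L): payoffs 3, 8 → best response m2.
Player III against (T, R): payoffs 3, 0 → best response m1.
Player III against (B, L): payoffs 5, 1 → best response m1.
Player III against (B, R): payoffs 3, 5 → best response m2.
Mutual best responses: (T, L, m2); (T, R, m1); (B, R, m2).

The pure Nash equilibria are (T, L, m2), (T, R, m1), (B, R, m2).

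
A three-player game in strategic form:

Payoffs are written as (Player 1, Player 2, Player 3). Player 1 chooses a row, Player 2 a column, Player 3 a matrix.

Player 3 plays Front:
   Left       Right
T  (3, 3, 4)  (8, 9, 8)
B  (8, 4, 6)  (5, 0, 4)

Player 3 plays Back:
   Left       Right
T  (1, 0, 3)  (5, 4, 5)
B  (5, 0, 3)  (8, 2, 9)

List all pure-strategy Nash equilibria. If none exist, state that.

Pure-strategy Nash equilibria: (T, Right, Front) and (B, Left, Front) and (B, Right, Back)

Mark each player's best response to every combination of opponents' strategies; a profile where every player is best-responding is a pure Nash equilibrium.
Player 1 against (Left, Front): payoffs 3, 8 → best response B.
Player 1 against (Left, Back): payoffs 1, 5 → best response B.
Player 1 against (Right, Front): payoffs 8, 5 → best response T.
Player 1 against (Right, Back): payoffs 5, 8 → best response B.
Player 2 against (T, Front): payoffs 3, 9 → best response Right.
Player 2 against (T, Back): payoffs 0, 4 → best response Right.
Player 2 against (B, Front): payoffs 4, 0 → best response Left.
Player 2 against (B, Back): payoffs 0, 2 → best response Right.
Player 3 against (T, Left): payoffs 4, 3 → best response Front.
Player 3 against (T, Right): payoffs 8, 5 → best response Front.
Player 3 against (B, Left): payoffs 6, 3 → best response Front.
Player 3 against (B, Right): payoffs 4, 9 → best response Back.
Mutual best responses: (T, Right, Front); (B, Left, Front); (B, Right, Back).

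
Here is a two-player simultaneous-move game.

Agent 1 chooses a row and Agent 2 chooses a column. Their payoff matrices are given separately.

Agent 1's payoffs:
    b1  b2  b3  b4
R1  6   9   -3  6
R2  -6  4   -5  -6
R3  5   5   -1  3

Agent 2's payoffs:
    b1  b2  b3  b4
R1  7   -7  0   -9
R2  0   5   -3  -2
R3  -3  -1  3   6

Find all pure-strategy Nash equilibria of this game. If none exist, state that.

(R1, b1): Agent 1 gets 6, best alternative 5; Agent 2 gets 7, best alternative 0. No profitable deviation — NE.
(R1, b2): Agent 2 can switch to b1 (-7 → 7). Not NE.
(R1, b3): Agent 1 can switch to R3 (-3 → -1). Not NE.
(R1, b4): Agent 2 can switch to b1 (-9 → 7). Not NE.
(R2, b1): Agent 1 can switch to R1 (-6 → 6). Not NE.
(R2, b2): Agent 1 can switch to R1 (4 → 9). Not NE.
(R2, b3): Agent 1 can switch to R1 (-5 → -3). Not NE.
(R2, b4): Agent 1 can switch to R1 (-6 → 6). Not NE.
(R3, b1): Agent 1 can switch to R1 (5 → 6). Not NE.
(The remaining 3 profiles each have a profitable deviation by the same check.)

(R1, b1)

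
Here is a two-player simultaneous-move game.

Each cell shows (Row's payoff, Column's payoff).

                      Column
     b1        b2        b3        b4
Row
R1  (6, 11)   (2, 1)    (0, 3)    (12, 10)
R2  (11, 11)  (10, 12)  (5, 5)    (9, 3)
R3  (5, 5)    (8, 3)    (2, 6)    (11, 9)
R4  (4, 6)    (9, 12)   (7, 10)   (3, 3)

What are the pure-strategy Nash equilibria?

Pure NE: (R2, b2)

(R1, b1): Row can switch to R2 (6 → 11). Not NE.
(R1, b2): Row can switch to R2 (2 → 10). Not NE.
(R1, b3): Row can switch to R2 (0 → 5). Not NE.
(R1, b4): Column can switch to b1 (10 → 11). Not NE.
(R2, b1): Column can switch to b2 (11 → 12). Not NE.
(R2, b2): Row gets 10, best alternative 9; Column gets 12, best alternative 11. No profitable deviation — NE.
(R2, b3): Row can switch to R4 (5 → 7). Not NE.
(R2, b4): Row can switch to R1 (9 → 12). Not NE.
(R3, b1): Row can switch to R1 (5 → 6). Not NE.
(R3, b2): Row can switch to R2 (8 → 10). Not NE.
(R3, b3): Row can switch to R2 (2 → 5). Not NE.
(The remaining 5 profiles each have a profitable deviation by the same check.)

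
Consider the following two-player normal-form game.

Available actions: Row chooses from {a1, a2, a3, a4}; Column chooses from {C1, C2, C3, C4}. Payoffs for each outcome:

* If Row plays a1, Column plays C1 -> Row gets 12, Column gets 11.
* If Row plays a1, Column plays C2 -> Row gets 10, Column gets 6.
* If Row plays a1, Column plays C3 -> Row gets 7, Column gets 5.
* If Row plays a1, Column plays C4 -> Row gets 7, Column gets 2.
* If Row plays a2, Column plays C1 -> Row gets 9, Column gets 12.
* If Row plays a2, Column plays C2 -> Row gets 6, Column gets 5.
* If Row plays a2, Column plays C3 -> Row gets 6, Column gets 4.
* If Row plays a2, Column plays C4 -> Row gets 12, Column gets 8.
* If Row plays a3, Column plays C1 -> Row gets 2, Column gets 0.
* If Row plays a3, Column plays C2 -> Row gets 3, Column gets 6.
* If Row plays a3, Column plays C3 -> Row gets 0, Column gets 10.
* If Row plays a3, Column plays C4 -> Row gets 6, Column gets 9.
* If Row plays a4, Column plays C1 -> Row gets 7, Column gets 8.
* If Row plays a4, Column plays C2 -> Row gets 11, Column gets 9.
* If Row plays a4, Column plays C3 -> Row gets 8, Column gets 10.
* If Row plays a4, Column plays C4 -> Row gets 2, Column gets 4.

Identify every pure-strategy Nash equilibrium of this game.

Mark each player's best response to every combination of opponents' strategies; a profile where every player is best-responding is a pure Nash equilibrium.
Row against C1: payoffs 12, 9, 2, 7 → best response a1.
Row against C2: payoffs 10, 6, 3, 11 → best response a4.
Row against C3: payoffs 7, 6, 0, 8 → best response a4.
Row against C4: payoffs 7, 12, 6, 2 → best response a2.
Column against a1: payoffs 11, 6, 5, 2 → best response C1.
Column against a2: payoffs 12, 5, 4, 8 → best response C1.
Column against a3: payoffs 0, 6, 10, 9 → best response C3.
Column against a4: payoffs 8, 9, 10, 4 → best response C3.
Mutual best responses: (a1, C1); (a4, C3).

(a1, C1), (a4, C3)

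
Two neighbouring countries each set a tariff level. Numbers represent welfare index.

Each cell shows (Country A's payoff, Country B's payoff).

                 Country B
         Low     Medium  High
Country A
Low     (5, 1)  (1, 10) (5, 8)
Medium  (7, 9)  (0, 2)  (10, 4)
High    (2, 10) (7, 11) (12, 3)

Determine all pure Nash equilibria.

Country A against Low: payoffs 5, 7, 2 → best response Medium.
Country A against Medium: payoffs 1, 0, 7 → best response High.
Country A against High: payoffs 5, 10, 12 → best response High.
Country B against Low: payoffs 1, 10, 8 → best response Medium.
Country B against Medium: payoffs 9, 2, 4 → best response Low.
Country B against High: payoffs 10, 11, 3 → best response Medium.
Mutual best responses: (Medium, Low); (High, Medium).

(Medium, Low); (High, Medium)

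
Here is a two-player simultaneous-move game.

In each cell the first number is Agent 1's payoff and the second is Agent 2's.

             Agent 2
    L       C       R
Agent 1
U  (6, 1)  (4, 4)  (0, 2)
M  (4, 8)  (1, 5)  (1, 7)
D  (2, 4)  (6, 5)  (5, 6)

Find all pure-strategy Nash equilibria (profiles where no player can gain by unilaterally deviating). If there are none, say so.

The unique pure-strategy Nash equilibrium is (D, R).

Check each profile: it is a Nash equilibrium iff no player can strictly gain by switching unilaterally.
(U, L): Agent 2 can switch to C (1 → 4). Not NE.
(U, C): Agent 1 can switch to D (4 → 6). Not NE.
(U, R): Agent 1 can switch to M (0 → 1). Not NE.
(M, L): Agent 1 can switch to U (4 → 6). Not NE.
(M, C): Agent 1 can switch to U (1 → 4). Not NE.
(M, R): Agent 1 can switch to D (1 → 5). Not NE.
(D, L): Agent 1 can switch to U (2 → 6). Not NE.
(D, C): Agent 2 can switch to R (5 → 6). Not NE.
(D, R): Agent 1 gets 5, best alternative 1; Agent 2 gets 6, best alternative 5. No profitable deviation — NE.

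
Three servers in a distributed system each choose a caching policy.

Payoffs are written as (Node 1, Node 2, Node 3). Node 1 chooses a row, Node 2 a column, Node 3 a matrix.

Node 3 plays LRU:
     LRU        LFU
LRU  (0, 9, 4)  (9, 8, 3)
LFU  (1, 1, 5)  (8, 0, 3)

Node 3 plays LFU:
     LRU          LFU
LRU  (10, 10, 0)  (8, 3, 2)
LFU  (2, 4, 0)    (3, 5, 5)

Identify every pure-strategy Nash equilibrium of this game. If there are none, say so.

Pure NE: (LFU, LRU, LRU)

Node 1 against (LRU, LRU): payoffs 0, 1 → best response LFU.
Node 1 against (LRU, LFU): payoffs 10, 2 → best response LRU.
Node 1 against (LFU, LRU): payoffs 9, 8 → best response LRU.
Node 1 against (LFU, LFU): payoffs 8, 3 → best response LRU.
Node 2 against (LRU, LRU): payoffs 9, 8 → best response LRU.
Node 2 against (LRU, LFU): payoffs 10, 3 → best response LRU.
Node 2 against (LFU, LRU): payoffs 1, 0 → best response LRU.
Node 2 against (LFU, LFU): payoffs 4, 5 → best response LFU.
Node 3 against (LRU, LRU): payoffs 4, 0 → best response LRU.
Node 3 against (LRU, LFU): payoffs 3, 2 → best response LRU.
Node 3 against (LFU, LRU): payoffs 5, 0 → best response LRU.
Node 3 against (LFU, LFU): payoffs 3, 5 → best response LFU.
Mutual best responses: (LFU, LRU, LRU).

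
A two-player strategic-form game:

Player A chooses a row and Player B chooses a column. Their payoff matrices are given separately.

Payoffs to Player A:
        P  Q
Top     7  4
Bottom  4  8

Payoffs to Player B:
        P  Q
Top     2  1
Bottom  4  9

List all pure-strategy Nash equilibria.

(Top, P) and (Bottom, Q)

Player A against P: payoffs 7, 4 → best response Top.
Player A against Q: payoffs 4, 8 → best response Bottom.
Player B against Top: payoffs 2, 1 → best response P.
Player B against Bottom: payoffs 4, 9 → best response Q.
Mutual best responses: (Top, P); (Bottom, Q).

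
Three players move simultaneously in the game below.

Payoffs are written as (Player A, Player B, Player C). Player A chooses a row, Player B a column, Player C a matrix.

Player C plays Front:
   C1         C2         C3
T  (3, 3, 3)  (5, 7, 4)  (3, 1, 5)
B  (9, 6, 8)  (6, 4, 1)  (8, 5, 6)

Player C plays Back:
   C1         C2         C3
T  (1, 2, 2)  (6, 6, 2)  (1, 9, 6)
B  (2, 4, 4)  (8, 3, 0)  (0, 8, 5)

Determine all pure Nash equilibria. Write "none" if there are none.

Check each profile: it is a Nash equilibrium iff no player can strictly gain by switching unilaterally.
(T, C1, Front): Player A can switch to B (3 → 9). Not NE.
(T, C1, Back): Player A can switch to B (1 → 2). Not NE.
(T, C2, Front): Player A can switch to B (5 → 6). Not NE.
(T, C2, Back): Player A can switch to B (6 → 8). Not NE.
(T, C3, Front): Player A can switch to B (3 → 8). Not NE.
(T, C3, Back): Player A gets 1, best alternative 0; Player B gets 9, best alternative 6; Player C gets 6, best alternative 5. No profitable deviation — NE.
(B, C1, Front): Player A gets 9, best alternative 3; Player B gets 6, best alternative 5; Player C gets 8, best alternative 4. No profitable deviation — NE.
(B, C1, Back): Player B can switch to C3 (4 → 8). Not NE.
(B, C2, Front): Player B can switch to C1 (4 → 6). Not NE.
(B, C2, Back): Player B can switch to C1 (3 → 4). Not NE.
(B, C3, Front): Player B can switch to C1 (5 → 6). Not NE.
(B, C3, Back): Player A can switch to T (0 → 1). Not NE.

The pure Nash equilibria are (T, C3, Back); (B, C1, Front).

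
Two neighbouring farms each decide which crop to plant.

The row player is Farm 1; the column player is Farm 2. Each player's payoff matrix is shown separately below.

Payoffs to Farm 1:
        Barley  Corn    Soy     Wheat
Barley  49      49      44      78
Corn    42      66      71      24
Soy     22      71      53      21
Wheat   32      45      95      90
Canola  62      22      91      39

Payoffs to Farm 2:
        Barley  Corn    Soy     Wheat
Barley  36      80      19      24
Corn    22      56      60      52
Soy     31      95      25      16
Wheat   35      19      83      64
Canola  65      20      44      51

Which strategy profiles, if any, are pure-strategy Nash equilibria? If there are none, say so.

Farm 1 against Barley: payoffs 49, 42, 22, 32, 62 → best response Canola.
Farm 1 against Corn: payoffs 49, 66, 71, 45, 22 → best response Soy.
Farm 1 against Soy: payoffs 44, 71, 53, 95, 91 → best response Wheat.
Farm 1 against Wheat: payoffs 78, 24, 21, 90, 39 → best response Wheat.
Farm 2 against Barley: payoffs 36, 80, 19, 24 → best response Corn.
Farm 2 against Corn: payoffs 22, 56, 60, 52 → best response Soy.
Farm 2 against Soy: payoffs 31, 95, 25, 16 → best response Corn.
Farm 2 against Wheat: payoffs 35, 19, 83, 64 → best response Soy.
Farm 2 against Canola: payoffs 65, 20, 44, 51 → best response Barley.
Mutual best responses: (Soy, Corn); (Wheat, Soy); (Canola, Barley).

Pure-strategy Nash equilibria: (Soy, Corn) and (Wheat, Soy) and (Canola, Barley)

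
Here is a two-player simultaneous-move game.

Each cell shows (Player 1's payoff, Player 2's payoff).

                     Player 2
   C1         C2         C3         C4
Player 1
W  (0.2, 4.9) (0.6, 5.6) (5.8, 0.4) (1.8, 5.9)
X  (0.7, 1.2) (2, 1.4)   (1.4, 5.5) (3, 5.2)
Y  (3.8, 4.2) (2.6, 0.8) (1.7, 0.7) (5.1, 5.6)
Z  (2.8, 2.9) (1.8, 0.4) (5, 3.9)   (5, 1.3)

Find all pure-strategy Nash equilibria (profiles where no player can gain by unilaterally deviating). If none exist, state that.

(W, C1): Player 1 can switch to X (0.2 → 0.7). Not NE.
(W, C2): Player 1 can switch to X (0.6 → 2). Not NE.
(W, C3): Player 2 can switch to C1 (0.4 → 4.9). Not NE.
(W, C4): Player 1 can switch to X (1.8 → 3). Not NE.
(X, C1): Player 1 can switch to Y (0.7 → 3.8). Not NE.
(X, C2): Player 1 can switch to Y (2 → 2.6). Not NE.
(X, C3): Player 1 can switch to W (1.4 → 5.8). Not NE.
(X, C4): Player 1 can switch to Y (3 → 5.1). Not NE.
(Y, C1): Player 2 can switch to C4 (4.2 → 5.6). Not NE.
(Y, C2): Player 2 can switch to C1 (0.8 → 4.2). Not NE.
(Y, C3): Player 1 can switch to W (1.7 → 5.8). Not NE.
(Y, C4): Player 1 gets 5.1, best alternative 5; Player 2 gets 5.6, best alternative 4.2. No profitable deviation — NE.
(Z, C1): Player 1 can switch to Y (2.8 → 3.8). Not NE.
(The remaining 3 profiles each have a profitable deviation by the same check.)

Pure NE: (Y, C4)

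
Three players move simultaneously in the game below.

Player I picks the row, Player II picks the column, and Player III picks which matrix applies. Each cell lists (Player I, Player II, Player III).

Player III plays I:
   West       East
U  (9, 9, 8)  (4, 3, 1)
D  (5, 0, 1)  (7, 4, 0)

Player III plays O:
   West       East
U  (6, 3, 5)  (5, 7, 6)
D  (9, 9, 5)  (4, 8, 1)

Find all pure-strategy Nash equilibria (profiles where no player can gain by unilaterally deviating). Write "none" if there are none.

Pure-strategy Nash equilibria: (U, West, I) and (U, East, O) and (D, West, O)

Check each profile: it is a Nash equilibrium iff no player can strictly gain by switching unilaterally.
(U, West, I): Player I gets 9, best alternative 5; Player II gets 9, best alternative 3; Player III gets 8, best alternative 5. No profitable deviation — NE.
(U, West, O): Player I can switch to D (6 → 9). Not NE.
(U, East, I): Player I can switch to D (4 → 7). Not NE.
(U, East, O): Player I gets 5, best alternative 4; Player II gets 7, best alternative 3; Player III gets 6, best alternative 1. No profitable deviation — NE.
(D, West, I): Player I can switch to U (5 → 9). Not NE.
(D, West, O): Player I gets 9, best alternative 6; Player II gets 9, best alternative 8; Player III gets 5, best alternative 1. No profitable deviation — NE.
(D, East, I): Player III can switch to O (0 → 1). Not NE.
(D, East, O): Player I can switch to U (4 → 5). Not NE.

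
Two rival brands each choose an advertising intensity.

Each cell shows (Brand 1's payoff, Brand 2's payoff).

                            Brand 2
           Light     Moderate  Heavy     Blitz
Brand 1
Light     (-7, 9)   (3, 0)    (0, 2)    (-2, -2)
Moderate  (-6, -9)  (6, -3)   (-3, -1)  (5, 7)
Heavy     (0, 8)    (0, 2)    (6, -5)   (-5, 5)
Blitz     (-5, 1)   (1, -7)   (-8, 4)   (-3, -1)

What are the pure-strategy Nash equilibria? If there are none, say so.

For each player, find the best response to each opponent profile; mutual best responses are the pure NE.
Brand 1 against Light: payoffs -7, -6, 0, -5 → best response Heavy.
Brand 1 against Moderate: payoffs 3, 6, 0, 1 → best response Moderate.
Brand 1 against Heavy: payoffs 0, -3, 6, -8 → best response Heavy.
Brand 1 against Blitz: payoffs -2, 5, -5, -3 → best response Moderate.
Brand 2 against Light: payoffs 9, 0, 2, -2 → best response Light.
Brand 2 against Moderate: payoffs -9, -3, -1, 7 → best response Blitz.
Brand 2 against Heavy: payoffs 8, 2, -5, 5 → best response Light.
Brand 2 against Blitz: payoffs 1, -7, 4, -1 → best response Heavy.
Mutual best responses: (Moderate, Blitz); (Heavy, Light).

Pure-strategy Nash equilibria: (Moderate, Blitz); (Heavy, Light)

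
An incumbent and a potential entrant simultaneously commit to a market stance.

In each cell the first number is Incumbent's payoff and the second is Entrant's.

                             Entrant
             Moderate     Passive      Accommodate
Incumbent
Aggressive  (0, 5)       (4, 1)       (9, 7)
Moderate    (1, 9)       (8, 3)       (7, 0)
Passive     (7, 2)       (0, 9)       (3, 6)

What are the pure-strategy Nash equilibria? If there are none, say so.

Mark each player's best response to every combination of opponents' strategies; a profile where every player is best-responding is a pure Nash equilibrium.
Incumbent against Moderate: payoffs 0, 1, 7 → best response Passive.
Incumbent against Passive: payoffs 4, 8, 0 → best response Moderate.
Incumbent against Accommodate: payoffs 9, 7, 3 → best response Aggressive.
Entrant against Aggressive: payoffs 5, 1, 7 → best response Accommodate.
Entrant against Moderate: payoffs 9, 3, 0 → best response Moderate.
Entrant against Passive: payoffs 2, 9, 6 → best response Passive.
Mutual best responses: (Aggressive, Accommodate).

(Aggressive, Accommodate)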